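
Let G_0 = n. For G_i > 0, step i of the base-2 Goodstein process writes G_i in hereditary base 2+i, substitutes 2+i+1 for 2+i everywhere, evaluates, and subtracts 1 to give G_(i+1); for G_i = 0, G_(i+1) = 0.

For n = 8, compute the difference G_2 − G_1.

473

i=0: 8 = 2^(2 + 1) (b=2); 2→3: 3^(3 + 1) = 81; 81−1 = 80
i=1: 80 = 2·3^3 + 2·3^2 + 2·3 + 2 (b=3); 3→4: 2·4^4 + 2·4^2 + 2·4 + 2 = 554; 554−1 = 553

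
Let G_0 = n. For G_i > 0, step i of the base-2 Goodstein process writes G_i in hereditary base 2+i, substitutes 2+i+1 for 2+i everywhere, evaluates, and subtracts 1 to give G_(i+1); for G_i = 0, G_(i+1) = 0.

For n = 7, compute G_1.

i=0: 7 = 2^2 + 2 + 1 (b=2); 2→3: 3^3 + 3 + 1 = 31; 31−1 = 30
i=1: 30 = 3^3 + 3 (b=3); 3→4: 4^4 + 4 = 260; 260−1 = 259

30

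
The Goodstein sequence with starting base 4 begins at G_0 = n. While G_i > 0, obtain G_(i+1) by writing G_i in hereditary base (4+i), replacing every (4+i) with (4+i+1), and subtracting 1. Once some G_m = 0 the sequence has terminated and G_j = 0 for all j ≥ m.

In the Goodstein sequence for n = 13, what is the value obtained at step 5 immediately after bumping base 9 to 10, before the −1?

22

step 0: 13 = 3·4 + 1; sub 5 for 4: 3·5 + 1; = 16; G_1 = 16−1 = 15
step 1: 15 = 3·5; sub 6 for 5: 3·6; = 18; G_2 = 18−1 = 17
step 2: 17 = 2·6 + 5; sub 7 for 6: 2·7 + 5; = 19; G_3 = 19−1 = 18
step 3: 18 = 2·7 + 4; sub 8 for 7: 2·8 + 4; = 20; G_4 = 20−1 = 19
step 4: 19 = 2·8 + 3; sub 9 for 8: 2·9 + 3; = 21; G_5 = 21−1 = 20
step 5: 20 = 2·9 + 2; sub 10 for 9: 2·10 + 2; = 22; G_6 = 22−1 = 21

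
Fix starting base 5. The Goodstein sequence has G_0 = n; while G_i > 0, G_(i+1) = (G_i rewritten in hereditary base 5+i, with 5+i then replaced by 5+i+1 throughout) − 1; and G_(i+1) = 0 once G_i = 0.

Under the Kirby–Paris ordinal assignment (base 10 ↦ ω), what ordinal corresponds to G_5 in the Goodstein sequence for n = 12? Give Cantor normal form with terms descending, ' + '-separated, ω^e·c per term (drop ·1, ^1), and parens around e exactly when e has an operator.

ω + 5

G_0 = 12. HB_5(12) = 2·5 + 2. Bump = 14. G_1 = 13.
G_1 = 13. HB_6(13) = 2·6 + 1. Bump = 15. G_2 = 14.
G_2 = 14. HB_7(14) = 2·7. Bump = 16. G_3 = 15.
G_3 = 15. HB_8(15) = 8 + 7. Bump = 16. G_4 = 15.
G_4 = 15. HB_9(15) = 9 + 6. Bump = 16. G_5 = 15.
G_5 = 15. HB_10(15) = 10 + 5. Bump = 16. G_6 = 15.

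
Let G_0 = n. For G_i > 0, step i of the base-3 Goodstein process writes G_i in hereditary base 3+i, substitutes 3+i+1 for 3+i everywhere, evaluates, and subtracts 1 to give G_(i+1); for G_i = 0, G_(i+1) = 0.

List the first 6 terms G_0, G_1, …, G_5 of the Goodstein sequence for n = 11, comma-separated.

(0) 11|_3 = 3^2 + 2 ↦ 4^2 + 2|_4 = 18 ⇒ 17
(1) 17|_4 = 4^2 + 1 ↦ 5^2 + 1|_5 = 26 ⇒ 25
(2) 25|_5 = 5^2 ↦ 6^2|_6 = 36 ⇒ 35
(3) 35|_6 = 5·6 + 5 ↦ 5·7 + 5|_7 = 40 ⇒ 39
(4) 39|_7 = 5·7 + 4 ↦ 5·8 + 4|_8 = 44 ⇒ 43

11, 17, 25, 35, 39, 43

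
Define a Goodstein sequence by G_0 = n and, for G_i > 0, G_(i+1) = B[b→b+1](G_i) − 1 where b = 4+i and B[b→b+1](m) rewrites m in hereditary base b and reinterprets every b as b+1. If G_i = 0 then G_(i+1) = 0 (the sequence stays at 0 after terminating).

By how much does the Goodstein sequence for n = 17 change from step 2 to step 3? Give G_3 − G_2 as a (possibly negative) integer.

(0) 17|_4 = 4^2 + 1 ↦ 5^2 + 1|_5 = 26 ⇒ 25
(1) 25|_5 = 5^2 ↦ 6^2|_6 = 36 ⇒ 35
(2) 35|_6 = 5·6 + 5 ↦ 5·7 + 5|_7 = 40 ⇒ 39

4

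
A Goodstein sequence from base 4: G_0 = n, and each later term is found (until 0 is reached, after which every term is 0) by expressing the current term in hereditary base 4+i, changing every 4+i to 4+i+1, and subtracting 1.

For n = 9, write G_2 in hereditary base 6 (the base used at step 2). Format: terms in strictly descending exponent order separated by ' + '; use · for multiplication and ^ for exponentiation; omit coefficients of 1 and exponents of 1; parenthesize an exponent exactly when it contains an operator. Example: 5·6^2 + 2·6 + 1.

6 + 5

step 0: 9 = 2·4 + 1; sub 5 for 4: 2·5 + 1; = 11; G_1 = 11−1 = 10
step 1: 10 = 2·5; sub 6 for 5: 2·6; = 12; G_2 = 12−1 = 11
step 2: 11 = 6 + 5; sub 7 for 6: 7 + 5; = 12; G_3 = 12−1 = 11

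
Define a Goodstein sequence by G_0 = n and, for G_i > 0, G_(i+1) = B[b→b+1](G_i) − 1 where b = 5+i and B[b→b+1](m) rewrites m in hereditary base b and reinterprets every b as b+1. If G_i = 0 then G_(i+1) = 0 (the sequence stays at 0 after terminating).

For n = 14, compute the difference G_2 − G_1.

1

14 —HB5→ 2·5 + 4 —bump→ 2·6 + 4 = 16 —(−1)→ 15
15 —HB6→ 2·6 + 3 —bump→ 2·7 + 3 = 17 —(−1)→ 16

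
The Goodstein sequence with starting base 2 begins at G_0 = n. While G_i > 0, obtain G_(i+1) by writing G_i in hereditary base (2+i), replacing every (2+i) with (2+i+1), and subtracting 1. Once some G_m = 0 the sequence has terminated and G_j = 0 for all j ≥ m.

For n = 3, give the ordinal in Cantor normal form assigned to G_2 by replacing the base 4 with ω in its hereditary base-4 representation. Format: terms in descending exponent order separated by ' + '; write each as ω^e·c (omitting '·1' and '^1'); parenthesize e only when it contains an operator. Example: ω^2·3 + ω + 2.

3

i=0: 3 = 2 + 1 (b=2); 2→3: 3 + 1 = 4; 4−1 = 3
i=1: 3 = 3 (b=3); 3→4: 4 = 4; 4−1 = 3
i=2: 3 = 3 (b=4); 4→5: 3 = 3; 3−1 = 2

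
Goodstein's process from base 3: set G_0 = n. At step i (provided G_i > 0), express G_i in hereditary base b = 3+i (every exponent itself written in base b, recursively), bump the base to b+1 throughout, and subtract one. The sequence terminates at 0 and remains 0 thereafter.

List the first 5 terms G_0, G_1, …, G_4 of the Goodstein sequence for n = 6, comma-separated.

6, 7, 7, 7, 7

G_0 = 6. HB_3(6) = 2·3. Bump = 8. G_1 = 7.
G_1 = 7. HB_4(7) = 4 + 3. Bump = 8. G_2 = 7.
G_2 = 7. HB_5(7) = 5 + 2. Bump = 8. G_3 = 7.
G_3 = 7. HB_6(7) = 6 + 1. Bump = 8. G_4 = 7.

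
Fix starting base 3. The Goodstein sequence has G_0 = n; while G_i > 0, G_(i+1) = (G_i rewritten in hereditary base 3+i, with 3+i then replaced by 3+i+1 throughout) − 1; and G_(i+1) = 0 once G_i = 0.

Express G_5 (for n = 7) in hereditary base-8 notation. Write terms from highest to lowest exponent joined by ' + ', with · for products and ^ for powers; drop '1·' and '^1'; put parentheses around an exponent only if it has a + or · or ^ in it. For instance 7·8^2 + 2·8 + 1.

G_0=7  [base 3] 2·3 + 1  →[3↦4]→  2·4 + 1 = 9  −1 ⇒ G_1=8
G_1=8  [base 4] 2·4  →[4↦5]→  2·5 = 10  −1 ⇒ G_2=9
G_2=9  [base 5] 5 + 4  →[5↦6]→  6 + 4 = 10  −1 ⇒ G_3=9
G_3=9  [base 6] 6 + 3  →[6↦7]→  7 + 3 = 10  −1 ⇒ G_4=9
G_4=9  [base 7] 7 + 2  →[7↦8]→  8 + 2 = 10  −1 ⇒ G_5=9
G_5=9  [base 8] 8 + 1  →[8↦9]→  9 + 1 = 10  −1 ⇒ G_6=9

8 + 1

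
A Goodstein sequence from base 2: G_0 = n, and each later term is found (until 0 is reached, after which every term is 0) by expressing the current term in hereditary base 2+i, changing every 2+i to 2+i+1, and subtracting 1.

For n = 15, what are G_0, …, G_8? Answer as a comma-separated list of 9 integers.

G_0=15  [base 2] 2^(2 + 1) + 2^2 + 2 + 1  →[2↦3]→  3^(3 + 1) + 3^3 + 3 + 1 = 112  −1 ⇒ G_1=111
G_1=111  [base 3] 3^(3 + 1) + 3^3 + 3  →[3↦4]→  4^(4 + 1) + 4^4 + 4 = 1284  −1 ⇒ G_2=1283
G_2=1283  [base 4] 4^(4 + 1) + 4^4 + 3  →[4↦5]→  5^(5 + 1) + 5^5 + 3 = 18753  −1 ⇒ G_3=18752
G_3=18752  [base 5] 5^(5 + 1) + 5^5 + 2  →[5↦6]→  6^(6 + 1) + 6^6 + 2 = 326594  −1 ⇒ G_4=326593
G_4=326593  [base 6] 6^(6 + 1) + 6^6 + 1  →[6↦7]→  7^(7 + 1) + 7^7 + 1 = 6588345  −1 ⇒ G_5=6588344
G_5=6588344  [base 7] 7^(7 + 1) + 7^7  →[7↦8]→  8^(8 + 1) + 8^8 = 150994944  −1 ⇒ G_6=150994943
G_6=150994943  [base 8] 8^(8 + 1) + 7·8^7 + 7·8^6 + 7·8^5 + 7·8^4 + 7·8^3 + 7·8^2 + 7·8 + 7  →[8↦9]→  9^(9 + 1) + 7·9^7 + 7·9^6 + 7·9^5 + 7·9^4 + 7·9^3 + 7·9^2 + 7·9 + 7 = 3524450281  −1 ⇒ G_7=3524450280
G_7=3524450280  [base 9] 9^(9 + 1) + 7·9^7 + 7·9^6 + 7·9^5 + 7·9^4 + 7·9^3 + 7·9^2 + 7·9 + 6  →[9↦10]→  10^(10 + 1) + 7·10^7 + 7·10^6 + 7·10^5 + 7·10^4 + 7·10^3 + 7·10^2 + 7·10 + 6 = 100077777776  −1 ⇒ G_8=100077777775

15, 111, 1283, 18752, 326593, 6588344, 150994943, 3524450280, 100077777775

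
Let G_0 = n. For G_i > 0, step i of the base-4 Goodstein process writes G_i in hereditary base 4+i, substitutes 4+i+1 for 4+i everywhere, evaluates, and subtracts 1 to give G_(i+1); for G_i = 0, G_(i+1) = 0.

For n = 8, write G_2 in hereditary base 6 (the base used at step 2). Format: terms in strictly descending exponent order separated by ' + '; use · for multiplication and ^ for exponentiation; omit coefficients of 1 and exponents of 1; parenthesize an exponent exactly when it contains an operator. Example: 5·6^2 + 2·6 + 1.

6 + 3

G_0 = 8. HB_4(8) = 2·4. Bump = 10. G_1 = 9.
G_1 = 9. HB_5(9) = 5 + 4. Bump = 10. G_2 = 9.
G_2 = 9. HB_6(9) = 6 + 3. Bump = 10. G_3 = 9.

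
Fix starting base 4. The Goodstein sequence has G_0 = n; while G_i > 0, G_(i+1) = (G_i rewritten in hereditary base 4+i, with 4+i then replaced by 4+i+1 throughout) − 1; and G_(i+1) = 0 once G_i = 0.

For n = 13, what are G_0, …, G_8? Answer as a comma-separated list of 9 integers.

13, 15, 17, 18, 19, 20, 21, 22, 23

G_0 = 13. HB_4(13) = 3·4 + 1. Bump = 16. G_1 = 15.
G_1 = 15. HB_5(15) = 3·5. Bump = 18. G_2 = 17.
G_2 = 17. HB_6(17) = 2·6 + 5. Bump = 19. G_3 = 18.
G_3 = 18. HB_7(18) = 2·7 + 4. Bump = 20. G_4 = 19.
G_4 = 19. HB_8(19) = 2·8 + 3. Bump = 21. G_5 = 20.
G_5 = 20. HB_9(20) = 2·9 + 2. Bump = 22. G_6 = 21.
G_6 = 21. HB_10(21) = 2·10 + 1. Bump = 23. G_7 = 22.
G_7 = 22. HB_11(22) = 2·11. Bump = 24. G_8 = 23.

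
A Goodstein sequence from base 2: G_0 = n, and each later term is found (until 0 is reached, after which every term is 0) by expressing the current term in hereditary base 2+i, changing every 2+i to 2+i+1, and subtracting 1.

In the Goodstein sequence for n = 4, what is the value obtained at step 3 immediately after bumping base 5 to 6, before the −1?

84

G_0=4  [base 2] 2^2  →[2↦3]→  3^3 = 27  −1 ⇒ G_1=26
G_1=26  [base 3] 2·3^2 + 2·3 + 2  →[3↦4]→  2·4^2 + 2·4 + 2 = 42  −1 ⇒ G_2=41
G_2=41  [base 4] 2·4^2 + 2·4 + 1  →[4↦5]→  2·5^2 + 2·5 + 1 = 61  −1 ⇒ G_3=60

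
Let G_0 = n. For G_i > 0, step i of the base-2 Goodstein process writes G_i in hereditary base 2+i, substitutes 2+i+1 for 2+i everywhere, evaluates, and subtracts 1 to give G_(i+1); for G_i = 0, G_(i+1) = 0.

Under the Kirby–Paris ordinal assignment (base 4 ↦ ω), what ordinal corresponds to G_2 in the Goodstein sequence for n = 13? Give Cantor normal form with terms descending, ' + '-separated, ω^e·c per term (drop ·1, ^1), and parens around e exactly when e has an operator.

G_0 = 13. HB_2(13) = 2^(2 + 1) + 2^2 + 1. Bump = 109. G_1 = 108.
G_1 = 108. HB_3(108) = 3^(3 + 1) + 3^3. Bump = 1280. G_2 = 1279.

ω^(ω + 1) + ω^3·3 + ω^2·3 + ω·3 + 3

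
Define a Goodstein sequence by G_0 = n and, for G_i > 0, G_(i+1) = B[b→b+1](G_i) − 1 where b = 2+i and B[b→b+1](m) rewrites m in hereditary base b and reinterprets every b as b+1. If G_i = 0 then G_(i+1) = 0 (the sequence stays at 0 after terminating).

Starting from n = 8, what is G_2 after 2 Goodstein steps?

553

G_0=8  [base 2] 2^(2 + 1)  →[2↦3]→  3^(3 + 1) = 81  −1 ⇒ G_1=80
G_1=80  [base 3] 2·3^3 + 2·3^2 + 2·3 + 2  →[3↦4]→  2·4^4 + 2·4^2 + 2·4 + 2 = 554  −1 ⇒ G_2=553
G_2=553  [base 4] 2·4^4 + 2·4^2 + 2·4 + 1  →[4↦5]→  2·5^5 + 2·5^2 + 2·5 + 1 = 6311  −1 ⇒ G_3=6310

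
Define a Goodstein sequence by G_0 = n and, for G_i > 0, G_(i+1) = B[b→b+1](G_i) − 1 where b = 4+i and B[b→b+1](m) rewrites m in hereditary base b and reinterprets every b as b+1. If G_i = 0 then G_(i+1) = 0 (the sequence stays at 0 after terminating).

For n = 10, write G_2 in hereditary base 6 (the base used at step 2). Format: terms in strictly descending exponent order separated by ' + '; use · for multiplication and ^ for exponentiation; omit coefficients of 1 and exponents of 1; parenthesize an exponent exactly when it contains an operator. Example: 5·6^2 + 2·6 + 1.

i=0: 10 = 2·4 + 2 (b=4); 4→5: 2·5 + 2 = 12; 12−1 = 11
i=1: 11 = 2·5 + 1 (b=5); 5→6: 2·6 + 1 = 13; 13−1 = 12
i=2: 12 = 2·6 (b=6); 6→7: 2·7 = 14; 14−1 = 13

2·6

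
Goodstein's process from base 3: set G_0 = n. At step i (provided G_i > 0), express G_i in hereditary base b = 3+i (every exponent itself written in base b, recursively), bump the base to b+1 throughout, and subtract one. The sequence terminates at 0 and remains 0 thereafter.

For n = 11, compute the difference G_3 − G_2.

10

(0) 11|_3 = 3^2 + 2 ↦ 4^2 + 2|_4 = 18 ⇒ 17
(1) 17|_4 = 4^2 + 1 ↦ 5^2 + 1|_5 = 26 ⇒ 25
(2) 25|_5 = 5^2 ↦ 6^2|_6 = 36 ⇒ 35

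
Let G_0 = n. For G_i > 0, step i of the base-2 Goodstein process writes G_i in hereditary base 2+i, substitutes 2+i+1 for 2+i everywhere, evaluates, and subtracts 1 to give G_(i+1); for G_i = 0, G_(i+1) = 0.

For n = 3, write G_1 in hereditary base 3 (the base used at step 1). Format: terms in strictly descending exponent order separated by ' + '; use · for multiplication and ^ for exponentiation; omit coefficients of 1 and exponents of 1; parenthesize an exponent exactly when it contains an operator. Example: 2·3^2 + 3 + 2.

3

i=0: 3 = 2 + 1 (b=2); 2→3: 3 + 1 = 4; 4−1 = 3
i=1: 3 = 3 (b=3); 3→4: 4 = 4; 4−1 = 3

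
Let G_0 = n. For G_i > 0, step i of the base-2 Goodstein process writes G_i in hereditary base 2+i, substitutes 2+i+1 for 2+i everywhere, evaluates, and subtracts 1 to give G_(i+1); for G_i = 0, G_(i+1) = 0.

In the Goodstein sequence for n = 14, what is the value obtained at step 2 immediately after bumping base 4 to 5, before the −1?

18751

base 2: 14 = 2^(2 + 1) + 2^2 + 2; at 3: 3^(3 + 1) + 3^3 + 3 = 111; next = 110
base 3: 110 = 3^(3 + 1) + 3^3 + 2; at 4: 4^(4 + 1) + 4^4 + 2 = 1282; next = 1281
base 4: 1281 = 4^(4 + 1) + 4^4 + 1; at 5: 5^(5 + 1) + 5^5 + 1 = 18751; next = 18750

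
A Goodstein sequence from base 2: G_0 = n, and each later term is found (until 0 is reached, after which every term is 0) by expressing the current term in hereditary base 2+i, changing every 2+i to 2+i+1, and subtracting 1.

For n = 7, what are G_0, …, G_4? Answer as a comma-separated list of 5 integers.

[0] 7 ≡ 2^2 + 2 + 1 (base 2). Lift 3: 31. −1: 30.
[1] 30 ≡ 3^3 + 3 (base 3). Lift 4: 260. −1: 259.
[2] 259 ≡ 4^4 + 3 (base 4). Lift 5: 3128. −1: 3127.
[3] 3127 ≡ 5^5 + 2 (base 5). Lift 6: 46658. −1: 46657.

7, 30, 259, 3127, 46657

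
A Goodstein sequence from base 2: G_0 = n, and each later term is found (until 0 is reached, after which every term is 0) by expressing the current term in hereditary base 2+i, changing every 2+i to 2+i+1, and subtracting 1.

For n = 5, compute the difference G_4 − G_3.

308

i=0: 5 = 2^2 + 1 (b=2); 2→3: 3^3 + 1 = 28; 28−1 = 27
i=1: 27 = 3^3 (b=3); 3→4: 4^4 = 256; 256−1 = 255
i=2: 255 = 3·4^3 + 3·4^2 + 3·4 + 3 (b=4); 4→5: 3·5^3 + 3·5^2 + 3·5 + 3 = 468; 468−1 = 467
i=3: 467 = 3·5^3 + 3·5^2 + 3·5 + 2 (b=5); 5→6: 3·6^3 + 3·6^2 + 3·6 + 2 = 776; 776−1 = 775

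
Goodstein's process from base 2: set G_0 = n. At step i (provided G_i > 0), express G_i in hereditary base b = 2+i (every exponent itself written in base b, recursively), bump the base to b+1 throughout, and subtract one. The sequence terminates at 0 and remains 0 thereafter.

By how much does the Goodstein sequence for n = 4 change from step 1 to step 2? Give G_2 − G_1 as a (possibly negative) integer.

15

[0] 4 ≡ 2^2 (base 2). Lift 3: 27. −1: 26.
[1] 26 ≡ 2·3^2 + 2·3 + 2 (base 3). Lift 4: 42. −1: 41.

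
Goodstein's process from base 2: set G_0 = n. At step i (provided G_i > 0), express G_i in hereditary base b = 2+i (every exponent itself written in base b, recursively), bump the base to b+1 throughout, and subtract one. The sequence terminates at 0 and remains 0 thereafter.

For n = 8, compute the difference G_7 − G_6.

741286580

base 2: 8 = 2^(2 + 1); at 3: 3^(3 + 1) = 81; next = 80
base 3: 80 = 2·3^3 + 2·3^2 + 2·3 + 2; at 4: 2·4^4 + 2·4^2 + 2·4 + 2 = 554; next = 553
base 4: 553 = 2·4^4 + 2·4^2 + 2·4 + 1; at 5: 2·5^5 + 2·5^2 + 2·5 + 1 = 6311; next = 6310
base 5: 6310 = 2·5^5 + 2·5^2 + 2·5; at 6: 2·6^6 + 2·6^2 + 2·6 = 93396; next = 93395
base 6: 93395 = 2·6^6 + 2·6^2 + 6 + 5; at 7: 2·7^7 + 2·7^2 + 7 + 5 = 1647196; next = 1647195
base 7: 1647195 = 2·7^7 + 2·7^2 + 7 + 4; at 8: 2·8^8 + 2·8^2 + 8 + 4 = 33554572; next = 33554571
base 8: 33554571 = 2·8^8 + 2·8^2 + 8 + 3; at 9: 2·9^9 + 2·9^2 + 9 + 3 = 774841152; next = 774841151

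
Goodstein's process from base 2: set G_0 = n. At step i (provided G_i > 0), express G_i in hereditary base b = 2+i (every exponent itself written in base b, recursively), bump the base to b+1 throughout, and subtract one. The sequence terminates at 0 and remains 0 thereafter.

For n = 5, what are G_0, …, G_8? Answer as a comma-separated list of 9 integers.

5, 27, 255, 467, 775, 1197, 1751, 2454, 3325

5 —HB2→ 2^2 + 1 —bump→ 3^3 + 1 = 28 —(−1)→ 27
27 —HB3→ 3^3 —bump→ 4^4 = 256 —(−1)→ 255
255 —HB4→ 3·4^3 + 3·4^2 + 3·4 + 3 —bump→ 3·5^3 + 3·5^2 + 3·5 + 3 = 468 —(−1)→ 467
467 —HB5→ 3·5^3 + 3·5^2 + 3·5 + 2 —bump→ 3·6^3 + 3·6^2 + 3·6 + 2 = 776 —(−1)→ 775
775 —HB6→ 3·6^3 + 3·6^2 + 3·6 + 1 —bump→ 3·7^3 + 3·7^2 + 3·7 + 1 = 1198 —(−1)→ 1197
1197 —HB7→ 3·7^3 + 3·7^2 + 3·7 —bump→ 3·8^3 + 3·8^2 + 3·8 = 1752 —(−1)→ 1751
1751 —HB8→ 3·8^3 + 3·8^2 + 2·8 + 7 —bump→ 3·9^3 + 3·9^2 + 2·9 + 7 = 2455 —(−1)→ 2454
2454 —HB9→ 3·9^3 + 3·9^2 + 2·9 + 6 —bump→ 3·10^3 + 3·10^2 + 2·10 + 6 = 3326 —(−1)→ 3325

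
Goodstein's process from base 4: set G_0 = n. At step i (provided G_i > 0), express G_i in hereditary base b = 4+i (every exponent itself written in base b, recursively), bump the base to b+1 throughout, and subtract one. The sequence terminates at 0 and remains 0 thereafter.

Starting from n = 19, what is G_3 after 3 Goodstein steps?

49

base 4: 19 = 4^2 + 3; at 5: 5^2 + 3 = 28; next = 27
base 5: 27 = 5^2 + 2; at 6: 6^2 + 2 = 38; next = 37
base 6: 37 = 6^2 + 1; at 7: 7^2 + 1 = 50; next = 49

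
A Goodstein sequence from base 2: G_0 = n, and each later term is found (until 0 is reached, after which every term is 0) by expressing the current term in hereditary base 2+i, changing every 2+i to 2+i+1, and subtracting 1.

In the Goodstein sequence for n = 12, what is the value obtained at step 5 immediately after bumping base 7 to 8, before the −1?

base 2: 12 = 2^(2 + 1) + 2^2; at 3: 3^(3 + 1) + 3^3 = 108; next = 107
base 3: 107 = 3^(3 + 1) + 2·3^2 + 2·3 + 2; at 4: 4^(4 + 1) + 2·4^2 + 2·4 + 2 = 1066; next = 1065
base 4: 1065 = 4^(4 + 1) + 2·4^2 + 2·4 + 1; at 5: 5^(5 + 1) + 2·5^2 + 2·5 + 1 = 15686; next = 15685
base 5: 15685 = 5^(5 + 1) + 2·5^2 + 2·5; at 6: 6^(6 + 1) + 2·6^2 + 2·6 = 280020; next = 280019
base 6: 280019 = 6^(6 + 1) + 2·6^2 + 6 + 5; at 7: 7^(7 + 1) + 2·7^2 + 7 + 5 = 5764911; next = 5764910
base 7: 5764910 = 7^(7 + 1) + 2·7^2 + 7 + 4; at 8: 8^(8 + 1) + 2·8^2 + 8 + 4 = 134217868; next = 134217867

134217868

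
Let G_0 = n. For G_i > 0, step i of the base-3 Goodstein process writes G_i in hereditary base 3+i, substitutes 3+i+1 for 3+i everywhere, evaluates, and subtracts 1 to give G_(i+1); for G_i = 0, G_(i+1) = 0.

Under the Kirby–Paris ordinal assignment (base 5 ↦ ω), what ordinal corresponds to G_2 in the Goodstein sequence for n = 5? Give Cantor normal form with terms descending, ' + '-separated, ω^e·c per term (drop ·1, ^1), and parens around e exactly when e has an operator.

ω

i=0: 5 = 3 + 2 (b=3); 3→4: 4 + 2 = 6; 6−1 = 5
i=1: 5 = 4 + 1 (b=4); 4→5: 5 + 1 = 6; 6−1 = 5
i=2: 5 = 5 (b=5); 5→6: 6 = 6; 6−1 = 5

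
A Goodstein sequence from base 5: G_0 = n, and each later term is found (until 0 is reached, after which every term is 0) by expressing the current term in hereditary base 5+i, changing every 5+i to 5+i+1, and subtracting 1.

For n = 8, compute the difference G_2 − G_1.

0

base 5: 8 = 5 + 3; at 6: 6 + 3 = 9; next = 8
base 6: 8 = 6 + 2; at 7: 7 + 2 = 9; next = 8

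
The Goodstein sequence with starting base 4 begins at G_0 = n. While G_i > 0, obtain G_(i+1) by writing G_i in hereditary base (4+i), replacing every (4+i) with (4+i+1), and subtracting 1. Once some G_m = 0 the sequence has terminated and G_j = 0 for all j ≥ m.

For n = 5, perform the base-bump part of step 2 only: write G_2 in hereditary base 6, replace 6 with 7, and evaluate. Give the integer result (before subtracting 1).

5

5 —HB4→ 4 + 1 —bump→ 5 + 1 = 6 —(−1)→ 5
5 —HB5→ 5 —bump→ 6 = 6 —(−1)→ 5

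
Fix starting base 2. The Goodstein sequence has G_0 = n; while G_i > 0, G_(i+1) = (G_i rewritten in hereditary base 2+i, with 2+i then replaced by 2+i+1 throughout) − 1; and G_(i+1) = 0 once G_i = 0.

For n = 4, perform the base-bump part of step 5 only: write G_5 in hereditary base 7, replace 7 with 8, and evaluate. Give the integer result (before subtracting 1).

[0] 4 ≡ 2^2 (base 2). Lift 3: 27. −1: 26.
[1] 26 ≡ 2·3^2 + 2·3 + 2 (base 3). Lift 4: 42. −1: 41.
[2] 41 ≡ 2·4^2 + 2·4 + 1 (base 4). Lift 5: 61. −1: 60.
[3] 60 ≡ 2·5^2 + 2·5 (base 5). Lift 6: 84. −1: 83.
[4] 83 ≡ 2·6^2 + 6 + 5 (base 6). Lift 7: 110. −1: 109.
[5] 109 ≡ 2·7^2 + 7 + 4 (base 7). Lift 8: 140. −1: 139.

140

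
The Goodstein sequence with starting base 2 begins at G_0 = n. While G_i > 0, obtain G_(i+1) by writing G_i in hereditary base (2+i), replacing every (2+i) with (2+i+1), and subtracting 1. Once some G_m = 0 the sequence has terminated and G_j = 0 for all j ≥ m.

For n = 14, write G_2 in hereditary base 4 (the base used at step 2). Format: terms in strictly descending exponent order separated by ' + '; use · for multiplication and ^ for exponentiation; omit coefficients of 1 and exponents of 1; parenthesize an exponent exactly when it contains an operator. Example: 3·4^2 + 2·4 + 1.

i=0: 14 = 2^(2 + 1) + 2^2 + 2 (b=2); 2→3: 3^(3 + 1) + 3^3 + 3 = 111; 111−1 = 110
i=1: 110 = 3^(3 + 1) + 3^3 + 2 (b=3); 3→4: 4^(4 + 1) + 4^4 + 2 = 1282; 1282−1 = 1281

4^(4 + 1) + 4^4 + 1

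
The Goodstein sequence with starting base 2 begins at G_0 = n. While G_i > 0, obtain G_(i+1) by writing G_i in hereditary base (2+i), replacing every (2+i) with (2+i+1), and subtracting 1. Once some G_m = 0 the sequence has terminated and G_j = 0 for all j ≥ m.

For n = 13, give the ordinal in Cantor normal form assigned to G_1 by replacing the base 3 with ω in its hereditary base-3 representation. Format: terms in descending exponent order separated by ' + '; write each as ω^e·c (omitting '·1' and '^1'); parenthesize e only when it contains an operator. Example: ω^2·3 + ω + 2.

ω^(ω + 1) + ω^ω

(0) 13|_2 = 2^(2 + 1) + 2^2 + 1 ↦ 3^(3 + 1) + 3^3 + 1|_3 = 109 ⇒ 108
(1) 108|_3 = 3^(3 + 1) + 3^3 ↦ 4^(4 + 1) + 4^4|_4 = 1280 ⇒ 1279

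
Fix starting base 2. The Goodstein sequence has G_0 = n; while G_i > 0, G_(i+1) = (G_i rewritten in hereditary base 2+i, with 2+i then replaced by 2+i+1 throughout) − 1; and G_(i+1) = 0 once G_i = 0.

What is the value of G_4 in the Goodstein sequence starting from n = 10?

279935

i=0: 10 = 2^(2 + 1) + 2 (b=2); 2→3: 3^(3 + 1) + 3 = 84; 84−1 = 83
i=1: 83 = 3^(3 + 1) + 2 (b=3); 3→4: 4^(4 + 1) + 2 = 1026; 1026−1 = 1025
i=2: 1025 = 4^(4 + 1) + 1 (b=4); 4→5: 5^(5 + 1) + 1 = 15626; 15626−1 = 15625
i=3: 15625 = 5^(5 + 1) (b=5); 5→6: 6^(6 + 1) = 279936; 279936−1 = 279935
i=4: 279935 = 5·6^6 + 5·6^5 + 5·6^4 + 5·6^3 + 5·6^2 + 5·6 + 5 (b=6); 6→7: 5·7^7 + 5·7^5 + 5·7^4 + 5·7^3 + 5·7^2 + 5·7 + 5 = 4215755; 4215755−1 = 4215754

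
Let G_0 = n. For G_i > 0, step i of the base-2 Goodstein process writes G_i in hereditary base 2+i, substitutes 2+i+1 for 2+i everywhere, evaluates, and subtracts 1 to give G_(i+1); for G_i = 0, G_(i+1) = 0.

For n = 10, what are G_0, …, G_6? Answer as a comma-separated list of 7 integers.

(0) 10|_2 = 2^(2 + 1) + 2 ↦ 3^(3 + 1) + 3|_3 = 84 ⇒ 83
(1) 83|_3 = 3^(3 + 1) + 2 ↦ 4^(4 + 1) + 2|_4 = 1026 ⇒ 1025
(2) 1025|_4 = 4^(4 + 1) + 1 ↦ 5^(5 + 1) + 1|_5 = 15626 ⇒ 15625
(3) 15625|_5 = 5^(5 + 1) ↦ 6^(6 + 1)|_6 = 279936 ⇒ 279935
(4) 279935|_6 = 5·6^6 + 5·6^5 + 5·6^4 + 5·6^3 + 5·6^2 + 5·6 + 5 ↦ 5·7^7 + 5·7^5 + 5·7^4 + 5·7^3 + 5·7^2 + 5·7 + 5|_7 = 4215755 ⇒ 4215754
(5) 4215754|_7 = 5·7^7 + 5·7^5 + 5·7^4 + 5·7^3 + 5·7^2 + 5·7 + 4 ↦ 5·8^8 + 5·8^5 + 5·8^4 + 5·8^3 + 5·8^2 + 5·8 + 4|_8 = 84073324 ⇒ 84073323

10, 83, 1025, 15625, 279935, 4215754, 84073323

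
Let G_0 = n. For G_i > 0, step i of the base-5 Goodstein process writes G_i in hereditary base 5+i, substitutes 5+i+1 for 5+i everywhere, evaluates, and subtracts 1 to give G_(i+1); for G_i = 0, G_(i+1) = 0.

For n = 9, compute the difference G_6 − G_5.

base 5: 9 = 5 + 4; at 6: 6 + 4 = 10; next = 9
base 6: 9 = 6 + 3; at 7: 7 + 3 = 10; next = 9
base 7: 9 = 7 + 2; at 8: 8 + 2 = 10; next = 9
base 8: 9 = 8 + 1; at 9: 9 + 1 = 10; next = 9
base 9: 9 = 9; at 10: 10 = 10; next = 9
base 10: 9 = 9; at 11: 9 = 9; next = 8

-1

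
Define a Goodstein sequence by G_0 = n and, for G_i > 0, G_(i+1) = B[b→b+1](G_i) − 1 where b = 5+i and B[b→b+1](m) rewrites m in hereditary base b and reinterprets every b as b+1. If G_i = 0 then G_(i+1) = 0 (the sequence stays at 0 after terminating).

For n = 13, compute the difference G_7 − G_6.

0

i=0: 13 = 2·5 + 3 (b=5); 5→6: 2·6 + 3 = 15; 15−1 = 14
i=1: 14 = 2·6 + 2 (b=6); 6→7: 2·7 + 2 = 16; 16−1 = 15
i=2: 15 = 2·7 + 1 (b=7); 7→8: 2·8 + 1 = 17; 17−1 = 16
i=3: 16 = 2·8 (b=8); 8→9: 2·9 = 18; 18−1 = 17
i=4: 17 = 9 + 8 (b=9); 9→10: 10 + 8 = 18; 18−1 = 17
i=5: 17 = 10 + 7 (b=10); 10→11: 11 + 7 = 18; 18−1 = 17
i=6: 17 = 11 + 6 (b=11); 11→12: 12 + 6 = 18; 18−1 = 17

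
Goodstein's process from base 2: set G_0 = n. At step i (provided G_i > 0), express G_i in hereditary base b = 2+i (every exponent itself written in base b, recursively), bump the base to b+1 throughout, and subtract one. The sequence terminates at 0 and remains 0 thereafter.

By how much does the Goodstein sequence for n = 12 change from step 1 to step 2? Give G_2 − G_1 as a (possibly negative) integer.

G_0 = 12. HB_2(12) = 2^(2 + 1) + 2^2. Bump = 108. G_1 = 107.
G_1 = 107. HB_3(107) = 3^(3 + 1) + 2·3^2 + 2·3 + 2. Bump = 1066. G_2 = 1065.

958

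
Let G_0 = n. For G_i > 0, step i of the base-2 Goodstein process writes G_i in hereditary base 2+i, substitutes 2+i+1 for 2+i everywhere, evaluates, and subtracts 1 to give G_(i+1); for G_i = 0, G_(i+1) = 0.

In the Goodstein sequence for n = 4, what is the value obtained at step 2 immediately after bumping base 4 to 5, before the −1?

61

base 2: 4 = 2^2; at 3: 3^3 = 27; next = 26
base 3: 26 = 2·3^2 + 2·3 + 2; at 4: 2·4^2 + 2·4 + 2 = 42; next = 41
base 4: 41 = 2·4^2 + 2·4 + 1; at 5: 2·5^2 + 2·5 + 1 = 61; next = 60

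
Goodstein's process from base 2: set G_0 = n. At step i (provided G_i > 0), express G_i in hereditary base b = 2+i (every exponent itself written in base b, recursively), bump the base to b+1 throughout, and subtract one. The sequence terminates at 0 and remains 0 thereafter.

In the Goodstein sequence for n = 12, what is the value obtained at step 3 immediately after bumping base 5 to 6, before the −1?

280020

G_0=12  [base 2] 2^(2 + 1) + 2^2  →[2↦3]→  3^(3 + 1) + 3^3 = 108  −1 ⇒ G_1=107
G_1=107  [base 3] 3^(3 + 1) + 2·3^2 + 2·3 + 2  →[3↦4]→  4^(4 + 1) + 2·4^2 + 2·4 + 2 = 1066  −1 ⇒ G_2=1065
G_2=1065  [base 4] 4^(4 + 1) + 2·4^2 + 2·4 + 1  →[4↦5]→  5^(5 + 1) + 2·5^2 + 2·5 + 1 = 15686  −1 ⇒ G_3=15685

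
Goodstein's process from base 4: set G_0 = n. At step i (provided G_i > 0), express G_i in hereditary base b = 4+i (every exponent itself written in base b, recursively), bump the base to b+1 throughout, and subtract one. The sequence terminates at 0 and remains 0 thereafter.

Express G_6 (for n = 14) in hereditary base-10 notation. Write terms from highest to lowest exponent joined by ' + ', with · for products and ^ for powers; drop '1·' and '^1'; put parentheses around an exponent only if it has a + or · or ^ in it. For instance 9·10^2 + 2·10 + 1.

2·10 + 3

[0] 14 ≡ 3·4 + 2 (base 4). Lift 5: 17. −1: 16.
[1] 16 ≡ 3·5 + 1 (base 5). Lift 6: 19. −1: 18.
[2] 18 ≡ 3·6 (base 6). Lift 7: 21. −1: 20.
[3] 20 ≡ 2·7 + 6 (base 7). Lift 8: 22. −1: 21.
[4] 21 ≡ 2·8 + 5 (base 8). Lift 9: 23. −1: 22.
[5] 22 ≡ 2·9 + 4 (base 9). Lift 10: 24. −1: 23.
[6] 23 ≡ 2·10 + 3 (base 10). Lift 11: 25. −1: 24.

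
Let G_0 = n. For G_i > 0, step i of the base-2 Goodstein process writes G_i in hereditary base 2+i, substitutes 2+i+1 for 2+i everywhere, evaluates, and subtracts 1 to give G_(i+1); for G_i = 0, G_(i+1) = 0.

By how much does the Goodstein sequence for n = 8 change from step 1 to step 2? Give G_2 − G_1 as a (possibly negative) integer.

(0) 8|_2 = 2^(2 + 1) ↦ 3^(3 + 1)|_3 = 81 ⇒ 80
(1) 80|_3 = 2·3^3 + 2·3^2 + 2·3 + 2 ↦ 2·4^4 + 2·4^2 + 2·4 + 2|_4 = 554 ⇒ 553

473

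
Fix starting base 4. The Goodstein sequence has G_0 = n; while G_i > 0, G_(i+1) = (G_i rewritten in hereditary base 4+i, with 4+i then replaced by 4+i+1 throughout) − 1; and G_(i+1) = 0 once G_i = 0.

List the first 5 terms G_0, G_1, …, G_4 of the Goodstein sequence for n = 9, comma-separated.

9, 10, 11, 11, 11

G_0 = 9. HB_4(9) = 2·4 + 1. Bump = 11. G_1 = 10.
G_1 = 10. HB_5(10) = 2·5. Bump = 12. G_2 = 11.
G_2 = 11. HB_6(11) = 6 + 5. Bump = 12. G_3 = 11.
G_3 = 11. HB_7(11) = 7 + 4. Bump = 12. G_4 = 11.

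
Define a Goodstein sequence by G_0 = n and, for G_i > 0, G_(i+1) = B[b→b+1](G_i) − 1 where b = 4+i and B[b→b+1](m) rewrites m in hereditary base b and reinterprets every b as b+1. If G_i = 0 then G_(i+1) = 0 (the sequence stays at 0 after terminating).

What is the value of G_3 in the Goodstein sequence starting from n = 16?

(0) 16|_4 = 4^2 ↦ 5^2|_5 = 25 ⇒ 24
(1) 24|_5 = 4·5 + 4 ↦ 4·6 + 4|_6 = 28 ⇒ 27
(2) 27|_6 = 4·6 + 3 ↦ 4·7 + 3|_7 = 31 ⇒ 30
(3) 30|_7 = 4·7 + 2 ↦ 4·8 + 2|_8 = 34 ⇒ 33

30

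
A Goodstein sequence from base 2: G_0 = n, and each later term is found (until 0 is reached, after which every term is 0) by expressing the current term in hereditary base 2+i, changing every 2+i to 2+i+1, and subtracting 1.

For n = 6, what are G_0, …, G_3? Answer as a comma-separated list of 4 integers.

6, 29, 257, 3125

G_0 = 6. HB_2(6) = 2^2 + 2. Bump = 30. G_1 = 29.
G_1 = 29. HB_3(29) = 3^3 + 2. Bump = 258. G_2 = 257.
G_2 = 257. HB_4(257) = 4^4 + 1. Bump = 3126. G_3 = 3125.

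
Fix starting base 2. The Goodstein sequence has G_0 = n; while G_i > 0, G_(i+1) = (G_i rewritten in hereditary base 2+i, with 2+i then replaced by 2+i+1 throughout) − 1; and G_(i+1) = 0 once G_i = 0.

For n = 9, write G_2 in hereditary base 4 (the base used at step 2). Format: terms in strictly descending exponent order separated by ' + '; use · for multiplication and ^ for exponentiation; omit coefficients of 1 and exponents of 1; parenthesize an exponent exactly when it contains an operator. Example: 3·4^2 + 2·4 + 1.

[0] 9 ≡ 2^(2 + 1) + 1 (base 2). Lift 3: 82. −1: 81.
[1] 81 ≡ 3^(3 + 1) (base 3). Lift 4: 1024. −1: 1023.
[2] 1023 ≡ 3·4^4 + 3·4^3 + 3·4^2 + 3·4 + 3 (base 4). Lift 5: 9843. −1: 9842.

3·4^4 + 3·4^3 + 3·4^2 + 3·4 + 3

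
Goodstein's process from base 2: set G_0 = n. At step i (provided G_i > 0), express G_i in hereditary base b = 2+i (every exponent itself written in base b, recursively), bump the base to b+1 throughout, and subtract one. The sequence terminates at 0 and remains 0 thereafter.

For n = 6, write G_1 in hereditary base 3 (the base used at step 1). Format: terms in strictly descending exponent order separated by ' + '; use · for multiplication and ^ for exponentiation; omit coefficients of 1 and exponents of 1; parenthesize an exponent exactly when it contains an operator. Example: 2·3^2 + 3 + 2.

base 2: 6 = 2^2 + 2; at 3: 3^3 + 3 = 30; next = 29
base 3: 29 = 3^3 + 2; at 4: 4^4 + 2 = 258; next = 257

3^3 + 2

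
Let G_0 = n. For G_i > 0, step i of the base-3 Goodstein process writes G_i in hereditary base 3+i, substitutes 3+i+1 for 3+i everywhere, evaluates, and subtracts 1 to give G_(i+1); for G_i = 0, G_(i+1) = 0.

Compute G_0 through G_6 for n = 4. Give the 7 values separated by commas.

4, 4, 4, 3, 2, 1, 0

step 0: 4 = 3 + 1; sub 4 for 3: 4 + 1; = 5; G_1 = 5−1 = 4
step 1: 4 = 4; sub 5 for 4: 5; = 5; G_2 = 5−1 = 4
step 2: 4 = 4; sub 6 for 5: 4; = 4; G_3 = 4−1 = 3
step 3: 3 = 3; sub 7 for 6: 3; = 3; G_4 = 3−1 = 2
step 4: 2 = 2; sub 8 for 7: 2; = 2; G_5 = 2−1 = 1
step 5: 1 = 1; sub 9 for 8: 1; = 1; G_6 = 1−1 = 0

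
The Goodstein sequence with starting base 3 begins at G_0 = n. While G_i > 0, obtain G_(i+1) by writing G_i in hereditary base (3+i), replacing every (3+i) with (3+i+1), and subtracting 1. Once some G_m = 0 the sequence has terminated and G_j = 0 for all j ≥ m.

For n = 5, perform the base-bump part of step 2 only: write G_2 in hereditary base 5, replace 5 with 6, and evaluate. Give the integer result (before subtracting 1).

G_0=5  [base 3] 3 + 2  →[3↦4]→  4 + 2 = 6  −1 ⇒ G_1=5
G_1=5  [base 4] 4 + 1  →[4↦5]→  5 + 1 = 6  −1 ⇒ G_2=5
G_2=5  [base 5] 5  →[5↦6]→  6 = 6  −1 ⇒ G_3=5

6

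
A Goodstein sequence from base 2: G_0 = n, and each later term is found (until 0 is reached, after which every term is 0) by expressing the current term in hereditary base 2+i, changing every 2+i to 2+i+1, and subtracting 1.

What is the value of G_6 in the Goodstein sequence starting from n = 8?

33554571

base 2: 8 = 2^(2 + 1); at 3: 3^(3 + 1) = 81; next = 80
base 3: 80 = 2·3^3 + 2·3^2 + 2·3 + 2; at 4: 2·4^4 + 2·4^2 + 2·4 + 2 = 554; next = 553
base 4: 553 = 2·4^4 + 2·4^2 + 2·4 + 1; at 5: 2·5^5 + 2·5^2 + 2·5 + 1 = 6311; next = 6310
base 5: 6310 = 2·5^5 + 2·5^2 + 2·5; at 6: 2·6^6 + 2·6^2 + 2·6 = 93396; next = 93395
base 6: 93395 = 2·6^6 + 2·6^2 + 6 + 5; at 7: 2·7^7 + 2·7^2 + 7 + 5 = 1647196; next = 1647195
base 7: 1647195 = 2·7^7 + 2·7^2 + 7 + 4; at 8: 2·8^8 + 2·8^2 + 8 + 4 = 33554572; next = 33554571
base 8: 33554571 = 2·8^8 + 2·8^2 + 8 + 3; at 9: 2·9^9 + 2·9^2 + 9 + 3 = 774841152; next = 774841151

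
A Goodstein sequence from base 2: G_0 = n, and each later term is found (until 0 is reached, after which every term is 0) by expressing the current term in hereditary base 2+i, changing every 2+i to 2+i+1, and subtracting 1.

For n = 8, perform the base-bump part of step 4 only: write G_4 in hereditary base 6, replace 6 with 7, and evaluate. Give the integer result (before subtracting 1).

(0) 8|_2 = 2^(2 + 1) ↦ 3^(3 + 1)|_3 = 81 ⇒ 80
(1) 80|_3 = 2·3^3 + 2·3^2 + 2·3 + 2 ↦ 2·4^4 + 2·4^2 + 2·4 + 2|_4 = 554 ⇒ 553
(2) 553|_4 = 2·4^4 + 2·4^2 + 2·4 + 1 ↦ 2·5^5 + 2·5^2 + 2·5 + 1|_5 = 6311 ⇒ 6310
(3) 6310|_5 = 2·5^5 + 2·5^2 + 2·5 ↦ 2·6^6 + 2·6^2 + 2·6|_6 = 93396 ⇒ 93395
(4) 93395|_6 = 2·6^6 + 2·6^2 + 6 + 5 ↦ 2·7^7 + 2·7^2 + 7 + 5|_7 = 1647196 ⇒ 1647195

1647196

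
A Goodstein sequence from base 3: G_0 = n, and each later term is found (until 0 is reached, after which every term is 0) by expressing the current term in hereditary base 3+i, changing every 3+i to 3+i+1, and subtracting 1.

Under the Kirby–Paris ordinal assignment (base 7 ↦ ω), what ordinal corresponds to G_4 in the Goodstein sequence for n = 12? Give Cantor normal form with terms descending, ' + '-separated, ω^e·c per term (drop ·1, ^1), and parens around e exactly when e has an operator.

ω^2

step 0: 12 = 3^2 + 3; sub 4 for 3: 4^2 + 4; = 20; G_1 = 20−1 = 19
step 1: 19 = 4^2 + 3; sub 5 for 4: 5^2 + 3; = 28; G_2 = 28−1 = 27
step 2: 27 = 5^2 + 2; sub 6 for 5: 6^2 + 2; = 38; G_3 = 38−1 = 37
step 3: 37 = 6^2 + 1; sub 7 for 6: 7^2 + 1; = 50; G_4 = 50−1 = 49
step 4: 49 = 7^2; sub 8 for 7: 8^2; = 64; G_5 = 64−1 = 63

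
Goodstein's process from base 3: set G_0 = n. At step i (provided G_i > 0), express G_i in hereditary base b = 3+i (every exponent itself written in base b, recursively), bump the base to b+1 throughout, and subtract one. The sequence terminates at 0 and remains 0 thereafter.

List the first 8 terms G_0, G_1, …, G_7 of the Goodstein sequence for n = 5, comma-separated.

i=0: 5 = 3 + 2 (b=3); 3→4: 4 + 2 = 6; 6−1 = 5
i=1: 5 = 4 + 1 (b=4); 4→5: 5 + 1 = 6; 6−1 = 5
i=2: 5 = 5 (b=5); 5→6: 6 = 6; 6−1 = 5
i=3: 5 = 5 (b=6); 6→7: 5 = 5; 5−1 = 4
i=4: 4 = 4 (b=7); 7→8: 4 = 4; 4−1 = 3
i=5: 3 = 3 (b=8); 8→9: 3 = 3; 3−1 = 2
i=6: 2 = 2 (b=9); 9→10: 2 = 2; 2−1 = 1

5, 5, 5, 5, 4, 3, 2, 1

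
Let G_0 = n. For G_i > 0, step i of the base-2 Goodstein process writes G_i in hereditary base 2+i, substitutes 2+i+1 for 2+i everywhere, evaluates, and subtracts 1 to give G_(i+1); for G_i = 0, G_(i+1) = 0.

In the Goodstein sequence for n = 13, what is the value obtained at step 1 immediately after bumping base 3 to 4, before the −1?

1280

i=0: 13 = 2^(2 + 1) + 2^2 + 1 (b=2); 2→3: 3^(3 + 1) + 3^3 + 1 = 109; 109−1 = 108
i=1: 108 = 3^(3 + 1) + 3^3 (b=3); 3→4: 4^(4 + 1) + 4^4 = 1280; 1280−1 = 1279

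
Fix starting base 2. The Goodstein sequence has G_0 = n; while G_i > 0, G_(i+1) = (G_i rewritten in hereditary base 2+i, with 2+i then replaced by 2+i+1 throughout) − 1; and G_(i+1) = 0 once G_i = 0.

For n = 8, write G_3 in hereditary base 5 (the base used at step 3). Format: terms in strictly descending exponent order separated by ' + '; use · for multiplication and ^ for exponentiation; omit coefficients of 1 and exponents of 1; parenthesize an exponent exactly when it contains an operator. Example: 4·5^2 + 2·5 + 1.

(0) 8|_2 = 2^(2 + 1) ↦ 3^(3 + 1)|_3 = 81 ⇒ 80
(1) 80|_3 = 2·3^3 + 2·3^2 + 2·3 + 2 ↦ 2·4^4 + 2·4^2 + 2·4 + 2|_4 = 554 ⇒ 553
(2) 553|_4 = 2·4^4 + 2·4^2 + 2·4 + 1 ↦ 2·5^5 + 2·5^2 + 2·5 + 1|_5 = 6311 ⇒ 6310
(3) 6310|_5 = 2·5^5 + 2·5^2 + 2·5 ↦ 2·6^6 + 2·6^2 + 2·6|_6 = 93396 ⇒ 93395

2·5^5 + 2·5^2 + 2·5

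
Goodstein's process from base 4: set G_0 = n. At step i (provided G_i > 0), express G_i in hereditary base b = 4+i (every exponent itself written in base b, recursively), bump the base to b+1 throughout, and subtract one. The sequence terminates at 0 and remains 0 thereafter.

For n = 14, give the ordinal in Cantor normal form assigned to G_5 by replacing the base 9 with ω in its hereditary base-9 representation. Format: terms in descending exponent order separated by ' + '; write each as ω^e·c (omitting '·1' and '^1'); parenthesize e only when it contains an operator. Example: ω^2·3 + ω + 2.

i=0: 14 = 3·4 + 2 (b=4); 4→5: 3·5 + 2 = 17; 17−1 = 16
i=1: 16 = 3·5 + 1 (b=5); 5→6: 3·6 + 1 = 19; 19−1 = 18
i=2: 18 = 3·6 (b=6); 6→7: 3·7 = 21; 21−1 = 20
i=3: 20 = 2·7 + 6 (b=7); 7→8: 2·8 + 6 = 22; 22−1 = 21
i=4: 21 = 2·8 + 5 (b=8); 8→9: 2·9 + 5 = 23; 23−1 = 22
i=5: 22 = 2·9 + 4 (b=9); 9→10: 2·10 + 4 = 24; 24−1 = 23

ω·2 + 4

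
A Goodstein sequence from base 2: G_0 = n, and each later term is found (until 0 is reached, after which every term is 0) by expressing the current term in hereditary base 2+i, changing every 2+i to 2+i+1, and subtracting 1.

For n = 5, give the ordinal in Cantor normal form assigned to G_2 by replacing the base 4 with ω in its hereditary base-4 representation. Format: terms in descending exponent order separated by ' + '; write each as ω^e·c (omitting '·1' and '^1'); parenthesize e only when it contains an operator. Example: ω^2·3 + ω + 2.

ω^3·3 + ω^2·3 + ω·3 + 3

i=0: 5 = 2^2 + 1 (b=2); 2→3: 3^3 + 1 = 28; 28−1 = 27
i=1: 27 = 3^3 (b=3); 3→4: 4^4 = 256; 256−1 = 255
i=2: 255 = 3·4^3 + 3·4^2 + 3·4 + 3 (b=4); 4→5: 3·5^3 + 3·5^2 + 3·5 + 3 = 468; 468−1 = 467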